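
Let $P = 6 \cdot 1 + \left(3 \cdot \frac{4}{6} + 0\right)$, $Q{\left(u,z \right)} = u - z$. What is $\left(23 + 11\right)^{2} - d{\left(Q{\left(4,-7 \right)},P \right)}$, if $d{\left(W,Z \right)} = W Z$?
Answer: $1068$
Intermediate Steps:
$P = 8$ ($P = 6 + \left(3 \cdot 4 \cdot \frac{1}{6} + 0\right) = 6 + \left(3 \cdot \frac{2}{3} + 0\right) = 6 + \left(2 + 0\right) = 6 + 2 = 8$)
$\left(23 + 11\right)^{2} - d{\left(Q{\left(4,-7 \right)},P \right)} = \left(23 + 11\right)^{2} - \left(4 - -7\right) 8 = 34^{2} - \left(4 + 7\right) 8 = 1156 - 11 \cdot 8 = 1156 - 88 = 1068$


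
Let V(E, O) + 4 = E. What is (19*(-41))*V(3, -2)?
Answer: 779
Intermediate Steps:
V(E, O) = -4 + E
(19*(-41))*V(3, -2) = (19*(-41))*(-4 + 3) = -779*(-1) = 779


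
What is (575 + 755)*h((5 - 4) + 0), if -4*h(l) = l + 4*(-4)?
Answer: 9975/2 ≈ 4987.5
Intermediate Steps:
h(l) = 4 - l/4 (h(l) = -(l + 4*(-4))/4 = -(l - 16)/4 = -(-16 + l)/4 = 4 - l/4)
(575 + 755)*h((5 - 4) + 0) = (575 + 755)*(4 - ((5 - 4) + 0)/4) = 1330*(4 - (1 + 0)/4) = 1330*(4 - ¼*1) = 1330*(4 - ¼) = 1330*(15/4) = 9975/2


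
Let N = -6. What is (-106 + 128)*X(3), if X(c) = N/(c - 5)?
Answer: 66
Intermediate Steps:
X(c) = -6/(-5 + c) (X(c) = -6/(c - 5) = -6/(-5 + c))
(-106 + 128)*X(3) = (-106 + 128)*(-6/(-5 + 3)) = 22*(-6/(-2)) = 22*(-6*(-½)) = 22*3 = 66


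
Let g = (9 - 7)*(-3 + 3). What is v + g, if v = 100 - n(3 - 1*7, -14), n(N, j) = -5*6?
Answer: 130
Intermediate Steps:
n(N, j) = -30
v = 130 (v = 100 - 1*(-30) = 100 + 30 = 130)
g = 0 (g = 2*0 = 0)
v + g = 130 + 0 = 130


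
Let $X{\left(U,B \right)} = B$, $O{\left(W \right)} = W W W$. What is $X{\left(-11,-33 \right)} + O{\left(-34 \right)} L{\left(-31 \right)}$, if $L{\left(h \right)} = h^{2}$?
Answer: $-37771177$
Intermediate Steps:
$O{\left(W \right)} = W^{3}$ ($O{\left(W \right)} = W^{2} W = W^{3}$)
$X{\left(-11,-33 \right)} + O{\left(-34 \right)} L{\left(-31 \right)} = -33 + \left(-34\right)^{3} \left(-31\right)^{2} = -33 - 37771144 = -37771177$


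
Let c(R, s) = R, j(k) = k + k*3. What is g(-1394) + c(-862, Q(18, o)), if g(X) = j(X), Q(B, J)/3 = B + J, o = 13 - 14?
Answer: -6438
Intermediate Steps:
j(k) = 4*k (j(k) = k + 3*k = 4*k)
o = -1
Q(B, J) = 3*B + 3*J (Q(B, J) = 3*(B + J) = 3*B + 3*J)
g(X) = 4*X
g(-1394) + c(-862, Q(18, o)) = 4*(-1394) - 862 = -5576 - 862 = -6438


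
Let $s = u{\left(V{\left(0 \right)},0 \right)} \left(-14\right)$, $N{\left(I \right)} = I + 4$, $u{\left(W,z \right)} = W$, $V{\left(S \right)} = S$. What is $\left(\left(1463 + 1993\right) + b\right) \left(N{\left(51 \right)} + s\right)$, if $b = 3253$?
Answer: $368995$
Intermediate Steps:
$N{\left(I \right)} = 4 + I$
$s = 0$ ($s = 0 \left(-14\right) = 0$)
$\left(\left(1463 + 1993\right) + b\right) \left(N{\left(51 \right)} + s\right) = \left(\left(1463 + 1993\right) + 3253\right) \left(\left(4 + 51\right) + 0\right) = \left(3456 + 3253\right) \left(55 + 0\right) = 6709 \cdot 55 = 368995$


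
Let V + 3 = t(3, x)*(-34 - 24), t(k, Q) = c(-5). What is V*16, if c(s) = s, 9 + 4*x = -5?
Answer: 4592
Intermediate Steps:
x = -7/2 (x = -9/4 + (¼)*(-5) = -9/4 - 5/4 = -7/2 ≈ -3.5000)
t(k, Q) = -5
V = 287 (V = -3 - 5*(-34 - 24) = -3 - 5*(-58) = -3 + 290 = 287)
V*16 = 287*16 = 4592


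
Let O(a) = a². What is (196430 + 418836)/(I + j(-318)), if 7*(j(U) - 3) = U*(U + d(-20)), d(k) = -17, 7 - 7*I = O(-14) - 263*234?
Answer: 2153431/83952 ≈ 25.651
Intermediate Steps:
I = 61353/7 (I = 1 - ((-14)² - 263*234)/7 = 1 - (196 - 61542)/7 = 1 - ⅐*(-61346) = 1 + 61346/7 = 61353/7 ≈ 8764.7)
j(U) = 3 + U*(-17 + U)/7 (j(U) = 3 + (U*(U - 17))/7 = 3 + (U*(-17 + U))/7 = 3 + U*(-17 + U)/7)
(196430 + 418836)/(I + j(-318)) = (196430 + 418836)/(61353/7 + (3 - 17/7*(-318) + (⅐)*(-318)²)) = 615266/(61353/7 + (3 + 5406/7 + (⅐)*101124)) = 615266/(61353/7 + (3 + 5406/7 + 101124/7)) = 615266/(61353/7 + 106551/7) = 615266/(167904/7) = 615266*(7/167904) = 2153431/83952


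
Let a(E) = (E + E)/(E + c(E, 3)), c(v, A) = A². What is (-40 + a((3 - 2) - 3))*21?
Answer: -852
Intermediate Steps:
a(E) = 2*E/(9 + E) (a(E) = (E + E)/(E + 3²) = (2*E)/(E + 9) = (2*E)/(9 + E) = 2*E/(9 + E))
(-40 + a((3 - 2) - 3))*21 = (-40 + 2*((3 - 2) - 3)/(9 + ((3 - 2) - 3)))*21 = (-40 + 2*(1 - 3)/(9 + (1 - 3)))*21 = (-40 + 2*(-2)/(9 - 2))*21 = (-40 + 2*(-2)/7)*21 = (-40 + 2*(-2)*(⅐))*21 = (-40 - 4/7)*21 = -284/7*21 = -852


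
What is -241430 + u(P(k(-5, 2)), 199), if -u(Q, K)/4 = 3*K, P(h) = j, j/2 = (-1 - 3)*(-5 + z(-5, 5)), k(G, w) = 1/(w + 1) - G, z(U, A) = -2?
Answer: -243818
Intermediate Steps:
k(G, w) = 1/(1 + w) - G
j = 56 (j = 2*((-1 - 3)*(-5 - 2)) = 2*(-4*(-7)) = 2*28 = 56)
P(h) = 56
u(Q, K) = -12*K
-241430 + u(P(k(-5, 2)), 199) = -241430 - 12*199 = -241430 - 2388 = -243818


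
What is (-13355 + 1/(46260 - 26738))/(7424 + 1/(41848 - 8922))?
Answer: -87595359083/48693968625 ≈ -1.7989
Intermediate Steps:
(-13355 + 1/(46260 - 26738))/(7424 + 1/(41848 - 8922)) = (-13355 + 1/19522)/(7424 + 1/32926) = -260716309/(19522*244442625/32926) = -260716309/19522*32926/244442625 = -87595359083/48693968625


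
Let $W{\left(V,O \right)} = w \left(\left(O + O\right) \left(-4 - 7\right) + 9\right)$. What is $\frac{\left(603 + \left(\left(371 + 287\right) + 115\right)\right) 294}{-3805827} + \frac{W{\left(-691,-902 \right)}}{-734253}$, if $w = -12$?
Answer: $\frac{67738595060}{310493321359} \approx 0.21816$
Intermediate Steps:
$W{\left(V,O \right)} = -108 + 264 O$ ($W{\left(V,O \right)} = - 12 \left(\left(O + O\right) \left(-4 - 7\right) + 9\right) = - 12 \left(2 O \left(-11\right) + 9\right) = - 12 \left(- 22 O + 9\right) = - 12 \left(9 - 22 O\right) = -108 + 264 O$)
$\frac{\left(603 + \left(\left(371 + 287\right) + 115\right)\right) 294}{-3805827} + \frac{W{\left(-691,-902 \right)}}{-734253} = \frac{\left(603 + \left(\left(371 + 287\right) + 115\right)\right) 294}{-3805827} + \frac{-108 + 264 \left(-902\right)}{-734253} = \left(603 + \left(658 + 115\right)\right) 294 \left(- \frac{1}{3805827}\right) + \left(-108 - 238128\right) \left(- \frac{1}{734253}\right) = \left(603 + 773\right) 294 \left(- \frac{1}{3805827}\right) - - \frac{79412}{244751} = 1376 \cdot 294 \left(- \frac{1}{3805827}\right) + \frac{79412}{244751} = 404544 \left(- \frac{1}{3805827}\right) + \frac{79412}{244751} = - \frac{134848}{1268609} + \frac{79412}{244751} = \frac{67738595060}{310493321359}$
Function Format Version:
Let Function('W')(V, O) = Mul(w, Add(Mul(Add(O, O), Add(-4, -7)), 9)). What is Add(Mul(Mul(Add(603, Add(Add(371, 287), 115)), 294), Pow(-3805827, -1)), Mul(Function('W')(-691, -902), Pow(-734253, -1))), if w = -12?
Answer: Rational(67738595060, 310493321359) ≈ 0.21816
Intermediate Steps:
Function('W')(V, O) = Add(-108, Mul(264, O)) (Function('W')(V, O) = Mul(-12, Add(Mul(Add(O, O), Add(-4, -7)), 9)) = Mul(-12, Add(Mul(Mul(2, O), -11), 9)) = Mul(-12, Add(Mul(-22, O), 9)) = Mul(-12, Add(9, Mul(-22, O))) = Add(-108, Mul(264, O)))
Add(Mul(Mul(Add(603, Add(Add(371, 287), 115)), 294), Pow(-3805827, -1)), Mul(Function('W')(-691, -902), Pow(-734253, -1))) = Add(Mul(Mul(Add(603, Add(Add(371, 287), 115)), 294), Pow(-3805827, -1)), Mul(Add(-108, Mul(264, -902)), Pow(-734253, -1))) = Add(Mul(Mul(Add(603, Add(658, 115)), 294), Rational(-1, 3805827)), Mul(Add(-108, -238128), Rational(-1, 734253))) = Add(Mul(Mul(Add(603, 773), 294), Rational(-1, 3805827)), Mul(-238236, Rational(-1, 734253))) = Add(Mul(Mul(1376, 294), Rational(-1, 3805827)), Rational(79412, 244751)) = Add(Mul(404544, Rational(-1, 3805827)), Rational(79412, 244751)) = Add(Rational(-134848, 1268609), Rational(79412, 244751)) = Rational(67738595060, 310493321359)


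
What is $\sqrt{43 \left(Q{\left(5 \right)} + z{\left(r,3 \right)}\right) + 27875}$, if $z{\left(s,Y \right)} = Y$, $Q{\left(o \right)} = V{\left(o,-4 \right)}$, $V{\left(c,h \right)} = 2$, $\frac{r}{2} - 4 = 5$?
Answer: $53 \sqrt{10} \approx 167.6$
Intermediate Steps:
$r = 18$ ($r = 8 + 2 \cdot 5 = 8 + 10 = 18$)
$Q{\left(o \right)} = 2$
$\sqrt{43 \left(Q{\left(5 \right)} + z{\left(r,3 \right)}\right) + 27875} = \sqrt{43 \left(2 + 3\right) + 27875} = \sqrt{43 \cdot 5 + 27875} = \sqrt{215 + 27875} = \sqrt{28090} = 53 \sqrt{10}$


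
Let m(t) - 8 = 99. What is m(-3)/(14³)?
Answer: 107/2744 ≈ 0.038994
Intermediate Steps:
m(t) = 107 (m(t) = 8 + 99 = 107)
m(-3)/(14³) = 107/(14³) = 107/2744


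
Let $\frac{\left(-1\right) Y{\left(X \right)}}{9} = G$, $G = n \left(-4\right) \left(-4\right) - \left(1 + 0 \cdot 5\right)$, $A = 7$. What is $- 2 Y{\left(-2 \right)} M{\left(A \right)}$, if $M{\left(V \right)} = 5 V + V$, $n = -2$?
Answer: $-24948$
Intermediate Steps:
$M{\left(V \right)} = 6 V$
$G = -33$ ($G = \left(-2\right) \left(-4\right) \left(-4\right) - \left(1 + 0 \cdot 5\right) = 8 \left(-4\right) - \left(1 + 0\right) = -32 - 1 = -33$)
$Y{\left(X \right)} = 297$ ($Y{\left(X \right)} = \left(-9\right) \left(-33\right) = 297$)
$- 2 Y{\left(-2 \right)} M{\left(A \right)} = \left(-2\right) 297 \cdot 6 \cdot 7 = \left(-594\right) 42 = -24948$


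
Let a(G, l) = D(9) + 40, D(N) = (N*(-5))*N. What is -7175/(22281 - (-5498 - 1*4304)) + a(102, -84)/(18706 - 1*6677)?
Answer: -98018370/385926407 ≈ -0.25398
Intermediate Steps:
D(N) = -5*N**2 (D(N) = (-5*N)*N = -5*N**2)
a(G, l) = -365 (a(G, l) = -5*9**2 + 40 = -5*81 + 40 = -405 + 40 = -365)
-7175/(22281 - (-5498 - 1*4304)) + a(102, -84)/(18706 - 1*6677) = -7175/(22281 - (-5498 - 1*4304)) - 365/(18706 - 1*6677) = -7175/(22281 - (-5498 - 4304)) - 365/(18706 - 6677) = -7175/(22281 - 1*(-9802)) - 365/12029 = -7175/(22281 + 9802) - 365*1/12029 = -7175/32083 - 365/12029 = -98018370/385926407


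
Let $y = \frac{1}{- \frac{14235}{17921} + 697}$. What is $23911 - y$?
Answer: $\frac{298330403601}{12476702} \approx 23911.0$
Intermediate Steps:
$y = \frac{17921}{12476702}$ ($y = \frac{1}{\left(-14235\right) \frac{1}{17921} + 697} = \frac{1}{- \frac{14235}{17921} + 697} = \frac{1}{\frac{12476702}{17921}} = \frac{17921}{12476702} \approx 0.0014364$)
$23911 - y = 23911 - \frac{17921}{12476702} = \frac{298330403601}{12476702}$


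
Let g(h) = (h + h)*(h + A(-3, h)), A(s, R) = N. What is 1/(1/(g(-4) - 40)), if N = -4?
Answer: 24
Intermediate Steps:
A(s, R) = -4
g(h) = 2*h*(-4 + h) (g(h) = (h + h)*(h - 4) = (2*h)*(-4 + h) = 2*h*(-4 + h))
1/(1/(g(-4) - 40)) = 1/(1/(2*(-4)*(-4 - 4) - 40)) = 1/(1/(2*(-4)*(-8) - 40)) = 1/(1/(64 - 40)) = 1/(1/24) = 24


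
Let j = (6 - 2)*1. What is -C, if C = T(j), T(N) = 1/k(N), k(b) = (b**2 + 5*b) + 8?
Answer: -1/44 ≈ -0.022727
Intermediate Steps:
j = 4 (j = 4*1 = 4)
k(b) = 8 + b**2 + 5*b
T(N) = 1/(8 + N**2 + 5*N)
C = 1/44 (C = 1/(8 + 4**2 + 5*4) = 1/(8 + 16 + 20) = 1/44 ≈ 0.022727)
-C = -1*1/44 = -1/44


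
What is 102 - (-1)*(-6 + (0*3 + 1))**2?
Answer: 127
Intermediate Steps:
102 - (-1)*(-6 + (0*3 + 1))**2 = 102 - (-1)*(-6 + (0 + 1))**2 = 102 - (-1)*(-6 + 1)**2 = 102 - (-1)*(-5)**2 = 102 - (-1)*25 = 102 - 1*(-25) = 102 + 25 = 127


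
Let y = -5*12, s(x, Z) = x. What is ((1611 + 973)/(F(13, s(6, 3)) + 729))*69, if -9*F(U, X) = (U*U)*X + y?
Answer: 178296/623 ≈ 286.19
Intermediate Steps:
y = -60
F(U, X) = 20/3 - X*U²/9 (F(U, X) = -((U*U)*X - 60)/9 = -(U²*X - 60)/9 = -(X*U² - 60)/9 = -(-60 + X*U²)/9 = 20/3 - X*U²/9)
((1611 + 973)/(F(13, s(6, 3)) + 729))*69 = ((1611 + 973)/((20/3 - ⅑*6*13²) + 729))*69 = (2584/((20/3 - ⅑*6*169) + 729))*69 = (2584/((20/3 - 338/3) + 729))*69 = (2584/(-106 + 729))*69 = (2584/623)*69 = 178296/623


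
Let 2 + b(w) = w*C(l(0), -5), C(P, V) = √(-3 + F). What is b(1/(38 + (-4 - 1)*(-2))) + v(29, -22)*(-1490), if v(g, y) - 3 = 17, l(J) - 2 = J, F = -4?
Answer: -29802 + I*√7/48 ≈ -29802.0 + 0.05512*I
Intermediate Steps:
l(J) = 2 + J
v(g, y) = 20 (v(g, y) = 3 + 17 = 20)
C(P, V) = I*√7 (C(P, V) = √(-3 - 4) = √(-7) = I*√7)
b(w) = -2 + I*w*√7 (b(w) = -2 + w*(I*√7) = -2 + I*w*√7)
b(1/(38 + (-4 - 1)*(-2))) + v(29, -22)*(-1490) = (-2 + I*√7/(38 + (-4 - 1)*(-2))) + 20*(-1490) = (-2 + I*√7/(38 - 5*(-2))) - 29800 = (-2 + I*√7/(38 + 10)) - 29800 = (-2 + I*√7/48) - 29800 = -29802 + I*√7/48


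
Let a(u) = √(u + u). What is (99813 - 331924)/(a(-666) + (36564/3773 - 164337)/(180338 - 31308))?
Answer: 222918520975973347910/1161220914467996163 + 1213001565310863990200*I*√37/1161220914467996163 ≈ 191.97 + 6354.0*I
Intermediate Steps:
a(u) = √2*√u (a(u) = √(2*u) = √2*√u)
(99813 - 331924)/(a(-666) + (36564/3773 - 164337)/(180338 - 31308)) = (99813 - 331924)/(√2*√(-666) + (36564/3773 - 164337)/(180338 - 31308)) = -232111/(√2*(3*I*√74) + (36564*(1/3773) - 164337)/149030) = -232111/(6*I*√37 + (3324/343 - 164337)*(1/149030)) = -232111/(6*I*√37 - 56364267/343*1/149030) = -232111/(6*I*√37 - 56364267/51117290) = -232111/(-56364267/51117290 + 6*I*√37)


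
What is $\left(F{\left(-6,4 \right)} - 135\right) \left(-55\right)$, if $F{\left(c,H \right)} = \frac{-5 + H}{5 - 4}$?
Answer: $7480$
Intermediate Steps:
$F{\left(c,H \right)} = -5 + H$ ($F{\left(c,H \right)} = \frac{-5 + H}{1} = \left(-5 + H\right) 1 = -5 + H$)
$\left(F{\left(-6,4 \right)} - 135\right) \left(-55\right) = \left(\left(-5 + 4\right) - 135\right) \left(-55\right) = \left(-1 - 135\right) \left(-55\right) = \left(-136\right) \left(-55\right) = 7480$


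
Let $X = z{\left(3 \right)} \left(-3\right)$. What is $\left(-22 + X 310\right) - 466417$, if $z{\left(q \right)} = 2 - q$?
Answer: $-465509$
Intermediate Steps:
$X = 3$ ($X = \left(2 - 3\right) \left(-3\right) = \left(-1\right) \left(-3\right) = 3$)
$\left(-22 + X 310\right) - 466417 = \left(-22 + 3 \cdot 310\right) - 466417 = \left(-22 + 930\right) - 466417 = 908 - 466417 = -465509$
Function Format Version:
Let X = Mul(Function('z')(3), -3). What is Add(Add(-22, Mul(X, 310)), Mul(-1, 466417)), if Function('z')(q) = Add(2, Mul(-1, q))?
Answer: -465509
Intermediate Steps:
X = 3 (X = Mul(Add(2, Mul(-1, 3)), -3) = Mul(Add(2, -3), -3) = Mul(-1, -3) = 3)
Add(Add(-22, Mul(X, 310)), Mul(-1, 466417)) = Add(Add(-22, Mul(3, 310)), Mul(-1, 466417)) = Add(Add(-22, 930), -466417) = Add(908, -466417) = -465509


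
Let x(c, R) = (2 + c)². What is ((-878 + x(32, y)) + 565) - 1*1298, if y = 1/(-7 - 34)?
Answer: -455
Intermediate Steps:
y = -1/41 (y = 1/(-41) = -1/41 ≈ -0.024390)
((-878 + x(32, y)) + 565) - 1*1298 = ((-878 + (2 + 32)²) + 565) - 1*1298 = ((-878 + 34²) + 565) - 1298 = ((-878 + 1156) + 565) - 1298 = (278 + 565) - 1298 = 843 - 1298 = -455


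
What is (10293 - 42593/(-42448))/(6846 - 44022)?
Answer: -436959857/1578046848 ≈ -0.27690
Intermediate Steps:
(10293 - 42593/(-42448))/(6846 - 44022) = (10293 - 42593*(-1/42448))/(-37176) = (10293 + 42593/42448)*(-1/37176) = (436959857/42448)*(-1/37176) = -436959857/1578046848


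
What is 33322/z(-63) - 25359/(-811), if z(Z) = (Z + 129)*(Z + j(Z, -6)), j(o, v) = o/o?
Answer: 38372443/1659306 ≈ 23.126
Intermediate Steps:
j(o, v) = 1
z(Z) = (1 + Z)*(129 + Z) (z(Z) = (Z + 129)*(Z + 1) = (129 + Z)*(1 + Z) = (1 + Z)*(129 + Z))
33322/z(-63) - 25359/(-811) = 33322/(129 + (-63)**2 + 130*(-63)) - 25359/(-811) = 33322/(129 + 3969 - 8190) - 25359*(-1/811) = 33322/(-4092) + 25359/811 = 33322*(-1/4092) + 25359/811 = -16661/2046 + 25359/811 = 38372443/1659306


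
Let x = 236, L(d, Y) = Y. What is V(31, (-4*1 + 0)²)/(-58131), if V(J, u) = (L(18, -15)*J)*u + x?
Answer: 7204/58131 ≈ 0.12393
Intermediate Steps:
V(J, u) = 236 - 15*J*u (V(J, u) = (-15*J)*u + 236 = -15*J*u + 236 = 236 - 15*J*u)
V(31, (-4*1 + 0)²)/(-58131) = (236 - 15*31*(-4*1 + 0)²)/(-58131) = (236 - 15*31*(-4 + 0)²)*(-1/58131) = (236 - 15*31*(-4)²)*(-1/58131) = (236 - 15*31*16)*(-1/58131) = (236 - 7440)*(-1/58131) = -7204*(-1/58131) = 7204/58131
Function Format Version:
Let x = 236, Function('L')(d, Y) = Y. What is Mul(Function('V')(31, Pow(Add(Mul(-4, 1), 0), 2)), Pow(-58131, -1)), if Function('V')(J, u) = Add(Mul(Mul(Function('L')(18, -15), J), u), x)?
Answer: Rational(7204, 58131) ≈ 0.12393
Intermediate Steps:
Function('V')(J, u) = Add(236, Mul(-15, J, u)) (Function('V')(J, u) = Add(Mul(Mul(-15, J), u), 236) = Add(Mul(-15, J, u), 236) = Add(236, Mul(-15, J, u)))
Mul(Function('V')(31, Pow(Add(Mul(-4, 1), 0), 2)), Pow(-58131, -1)) = Mul(Add(236, Mul(-15, 31, Pow(Add(Mul(-4, 1), 0), 2))), Pow(-58131, -1)) = Mul(Add(236, Mul(-15, 31, Pow(Add(-4, 0), 2))), Rational(-1, 58131)) = Mul(Add(236, Mul(-15, 31, Pow(-4, 2))), Rational(-1, 58131)) = Mul(Add(236, Mul(-15, 31, 16)), Rational(-1, 58131)) = Mul(Add(236, -7440), Rational(-1, 58131)) = Mul(-7204, Rational(-1, 58131)) = Rational(7204, 58131)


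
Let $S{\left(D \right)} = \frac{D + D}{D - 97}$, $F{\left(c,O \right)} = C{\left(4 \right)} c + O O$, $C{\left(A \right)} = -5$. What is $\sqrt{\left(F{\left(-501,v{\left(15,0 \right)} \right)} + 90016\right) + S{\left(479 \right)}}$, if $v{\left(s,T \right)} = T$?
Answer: $\frac{\sqrt{3375350090}}{191} \approx 304.18$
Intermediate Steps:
$F{\left(c,O \right)} = O^{2} - 5 c$ ($F{\left(c,O \right)} = - 5 c + O O = - 5 c + O^{2} = O^{2} - 5 c$)
$S{\left(D \right)} = \frac{2 D}{-97 + D}$
$\sqrt{\left(F{\left(-501,v{\left(15,0 \right)} \right)} + 90016\right) + S{\left(479 \right)}} = \sqrt{\left(\left(0^{2} - -2505\right) + 90016\right) + 2 \cdot 479 \frac{1}{-97 + 479}} = \sqrt{\left(\left(0 + 2505\right) + 90016\right) + 2 \cdot 479 \cdot \frac{1}{382}} = \sqrt{\left(2505 + 90016\right) + 2 \cdot 479 \cdot \frac{1}{382}} = \sqrt{92521 + \frac{479}{191}} = \sqrt{\frac{17671990}{191}} = \frac{\sqrt{3375350090}}{191}$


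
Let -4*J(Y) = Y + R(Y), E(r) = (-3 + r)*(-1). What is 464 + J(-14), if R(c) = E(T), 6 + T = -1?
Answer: 465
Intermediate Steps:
T = -7 (T = -6 - 1 = -7)
E(r) = 3 - r
R(c) = 10 (R(c) = 3 - 1*(-7) = 3 + 7 = 10)
J(Y) = -5/2 - Y/4 (J(Y) = -(Y + 10)/4 = -(10 + Y)/4 = -5/2 - Y/4)
464 + J(-14) = 464 + (-5/2 - ¼*(-14)) = 464 + (-5/2 + 7/2) = 464 + 1 = 465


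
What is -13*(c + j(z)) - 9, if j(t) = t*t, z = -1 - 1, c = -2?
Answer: -35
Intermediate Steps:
z = -2
j(t) = t²
-13*(c + j(z)) - 9 = -13*(-2 + (-2)²) - 9 = -13*(-2 + 4) - 9 = -13*2 - 9 = -26 - 9 = -35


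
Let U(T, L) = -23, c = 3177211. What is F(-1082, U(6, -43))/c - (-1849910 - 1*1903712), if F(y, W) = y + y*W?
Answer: 11926049132046/3177211 ≈ 3.7536e+6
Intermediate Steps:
F(y, W) = y + W*y
F(-1082, U(6, -43))/c - (-1849910 - 1*1903712) = -1082*(1 - 23)/3177211 - (-1849910 - 1*1903712) = -1082*(-22)*(1/3177211) - (-1849910 - 1903712) = 23804*(1/3177211) - 1*(-3753622) = 23804/3177211 + 3753622 = 11926049132046/3177211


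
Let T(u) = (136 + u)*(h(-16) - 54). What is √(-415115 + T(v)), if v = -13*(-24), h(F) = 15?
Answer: I*√432587 ≈ 657.71*I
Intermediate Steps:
v = 312
T(u) = -5304 - 39*u (T(u) = (136 + u)*(15 - 54) = (136 + u)*(-39) = -5304 - 39*u)
√(-415115 + T(v)) = √(-415115 + (-5304 - 39*312)) = √(-415115 + (-5304 - 12168)) = √(-415115 - 17472) = √(-432587) = I*√432587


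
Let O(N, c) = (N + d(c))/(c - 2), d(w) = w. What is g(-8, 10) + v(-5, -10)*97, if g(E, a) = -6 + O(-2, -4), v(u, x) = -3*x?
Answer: 2905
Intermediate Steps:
O(N, c) = (N + c)/(-2 + c) (O(N, c) = (N + c)/(c - 2) = (N + c)/(-2 + c))
g(E, a) = -5 (g(E, a) = -6 + (-2 - 4)/(-2 - 4) = -6 - 6/(-6) = -6 - 1/6*(-6) = -6 + 1 = -5)
g(-8, 10) + v(-5, -10)*97 = -5 - 3*(-10)*97 = -5 + 30*97 = -5 + 2910 = 2905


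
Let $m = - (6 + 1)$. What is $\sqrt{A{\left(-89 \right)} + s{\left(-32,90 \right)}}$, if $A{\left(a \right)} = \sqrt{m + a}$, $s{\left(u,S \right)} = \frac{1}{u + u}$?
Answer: $\frac{\sqrt{-1 + 256 i \sqrt{6}}}{8} \approx 2.2116 + 2.2151 i$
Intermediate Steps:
$m = -7$ ($m = \left(-1\right) 7 = -7$)
$s{\left(u,S \right)} = \frac{1}{2 u}$
$A{\left(a \right)} = \sqrt{-7 + a}$
$\sqrt{A{\left(-89 \right)} + s{\left(-32,90 \right)}} = \sqrt{\sqrt{-7 - 89} + \frac{1}{2 \left(-32\right)}} = \sqrt{\sqrt{-96} + \frac{1}{2} \left(- \frac{1}{32}\right)} = \sqrt{4 i \sqrt{6} - \frac{1}{64}} = \sqrt{- \frac{1}{64} + 4 i \sqrt{6}}$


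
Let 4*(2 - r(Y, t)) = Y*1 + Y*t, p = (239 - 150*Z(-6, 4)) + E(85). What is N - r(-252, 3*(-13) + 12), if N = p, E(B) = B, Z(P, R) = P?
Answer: 2860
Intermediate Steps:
p = 1224 (p = (239 - 150*(-6)) + 85 = (239 + 900) + 85 = 1139 + 85 = 1224)
N = 1224
r(Y, t) = 2 - Y/4 - Y*t/4 (r(Y, t) = 2 - (Y*1 + Y*t)/4 = 2 - (Y + Y*t)/4 = 2 + (-Y/4 - Y*t/4) = 2 - Y/4 - Y*t/4)
N - r(-252, 3*(-13) + 12) = 1224 - (2 - ¼*(-252) - ¼*(-252)*(3*(-13) + 12)) = 1224 - (2 + 63 - ¼*(-252)*(-39 + 12)) = 1224 - (2 + 63 - ¼*(-252)*(-27)) = 1224 - (2 + 63 - 1701) = 1224 - 1*(-1636) = 1224 + 1636 = 2860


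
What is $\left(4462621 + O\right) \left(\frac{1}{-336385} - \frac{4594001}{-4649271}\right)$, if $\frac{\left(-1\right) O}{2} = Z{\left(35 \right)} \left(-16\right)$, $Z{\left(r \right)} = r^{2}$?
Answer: $\frac{2318960592135908198}{521315008445} \approx 4.4483 \cdot 10^{6}$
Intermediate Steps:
$O = 39200$ ($O = - 2 \cdot 35^{2} \left(-16\right) = - 2 \cdot 1225 \left(-16\right) = \left(-2\right) \left(-19600\right) = 39200$)
$\left(4462621 + O\right) \left(\frac{1}{-336385} - \frac{4594001}{-4649271}\right) = \left(4462621 + 39200\right) \left(\frac{1}{-336385} - \frac{4594001}{-4649271}\right) = 4501821 \left(- \frac{1}{336385} - - \frac{4594001}{4649271}\right) = 4501821 \left(- \frac{1}{336385} + \frac{4594001}{4649271}\right) = 4501821 \cdot \frac{1545348377114}{1563945025335} = \frac{2318960592135908198}{521315008445}$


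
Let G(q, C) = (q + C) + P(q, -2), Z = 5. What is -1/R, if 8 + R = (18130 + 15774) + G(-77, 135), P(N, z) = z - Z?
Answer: -1/33947 ≈ -2.9458e-5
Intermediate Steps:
P(N, z) = -5 + z (P(N, z) = z - 1*5 = z - 5 = -5 + z)
G(q, C) = -7 + C + q (G(q, C) = (q + C) + (-5 - 2) = (C + q) - 7 = -7 + C + q)
R = 33947 (R = -8 + ((18130 + 15774) + (-7 + 135 - 77)) = -8 + (33904 + 51) = -8 + 33955 = 33947)
-1/R = -1/33947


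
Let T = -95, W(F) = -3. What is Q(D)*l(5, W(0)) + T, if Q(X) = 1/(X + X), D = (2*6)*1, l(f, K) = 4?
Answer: -569/6 ≈ -94.833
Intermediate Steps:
D = 12 (D = 12*1 = 12)
Q(X) = 1/(2*X)
Q(D)*l(5, W(0)) + T = ((½)/12)*4 - 95 = ((½)*(1/12))*4 - 95 = (1/24)*4 - 95 = ⅙ - 95 = -569/6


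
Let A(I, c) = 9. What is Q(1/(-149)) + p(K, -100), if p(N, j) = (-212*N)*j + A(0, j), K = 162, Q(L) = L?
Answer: 511726940/149 ≈ 3.4344e+6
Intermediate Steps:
p(N, j) = 9 - 212*N*j (p(N, j) = (-212*N)*j + 9 = -212*N*j + 9 = 9 - 212*N*j)
Q(1/(-149)) + p(K, -100) = 1/(-149) + (9 - 212*162*(-100)) = -1/149 + (9 + 3434400) = -1/149 + 3434409 = 511726940/149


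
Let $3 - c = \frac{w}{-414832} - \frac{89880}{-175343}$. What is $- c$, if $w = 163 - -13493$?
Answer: $- \frac{3273625821}{1298890846} \approx -2.5203$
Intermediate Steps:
$w = 13656$ ($w = 163 + 13493 = 13656$)
$c = \frac{3273625821}{1298890846}$ ($c = 3 - \left(\frac{13656}{-414832} - \frac{89880}{-175343}\right) = 3 - \left(13656 \left(- \frac{1}{414832}\right) - - \frac{12840}{25049}\right) = 3 - \left(- \frac{1707}{51854} + \frac{12840}{25049}\right) = 3 - \frac{623046717}{1298890846} = \frac{3273625821}{1298890846} \approx 2.5203$)
$- c = \left(-1\right) \frac{3273625821}{1298890846} = - \frac{3273625821}{1298890846}$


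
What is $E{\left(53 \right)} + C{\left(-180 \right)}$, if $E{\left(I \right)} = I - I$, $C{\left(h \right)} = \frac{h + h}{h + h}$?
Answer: $1$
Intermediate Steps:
$C{\left(h \right)} = 1$ ($C{\left(h \right)} = \frac{2 h}{2 h} = 2 h \frac{1}{2 h} = 1$)
$E{\left(I \right)} = 0$
$E{\left(53 \right)} + C{\left(-180 \right)} = 0 + 1 = 1$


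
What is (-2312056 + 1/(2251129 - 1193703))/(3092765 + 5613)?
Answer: -2444828127855/3276305455028 ≈ -0.74621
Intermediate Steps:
(-2312056 + 1/(2251129 - 1193703))/(3092765 + 5613) = (-2312056 + 1/1057426)/3098378 = (-2312056 + 1/1057426)*(1/3098378) = -2444828127855/1057426*1/3098378 = -2444828127855/3276305455028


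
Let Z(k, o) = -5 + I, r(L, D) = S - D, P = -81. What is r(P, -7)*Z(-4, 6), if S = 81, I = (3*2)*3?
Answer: 1144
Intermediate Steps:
I = 18 (I = 6*3 = 18)
r(L, D) = 81 - D
Z(k, o) = 13 (Z(k, o) = -5 + 18 = 13)
r(P, -7)*Z(-4, 6) = (81 - 1*(-7))*13 = (81 + 7)*13 = 88*13 = 1144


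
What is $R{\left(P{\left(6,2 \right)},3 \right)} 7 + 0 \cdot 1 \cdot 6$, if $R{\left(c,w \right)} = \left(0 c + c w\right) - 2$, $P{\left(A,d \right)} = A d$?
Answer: $238$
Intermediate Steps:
$R{\left(c,w \right)} = -2 + c w$ ($R{\left(c,w \right)} = \left(0 + c w\right) - 2 = c w - 2 = -2 + c w$)
$R{\left(P{\left(6,2 \right)},3 \right)} 7 + 0 \cdot 1 \cdot 6 = \left(-2 + 6 \cdot 2 \cdot 3\right) 7 + 0 \cdot 1 \cdot 6 = \left(-2 + 12 \cdot 3\right) 7 + 0 \cdot 6 = \left(-2 + 36\right) 7 + 0 = 34 \cdot 7 + 0 = 238 + 0 = 238$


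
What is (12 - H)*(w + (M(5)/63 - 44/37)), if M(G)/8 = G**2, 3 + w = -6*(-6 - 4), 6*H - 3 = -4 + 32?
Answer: 5637295/13986 ≈ 403.07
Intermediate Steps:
H = 31/6 (H = 1/2 + (-4 + 32)/6 = 1/2 + (1/6)*28 = 1/2 + 14/3 = 31/6 ≈ 5.1667)
w = 57 (w = -3 - 6*(-6 - 4) = -3 - 6*(-10) = -3 + 60 = 57)
M(G) = 8*G**2
(12 - H)*(w + (M(5)/63 - 44/37)) = (12 - 1*31/6)*(57 + ((8*5**2)/63 - 44/37)) = (12 - 31/6)*(57 + ((8*25)*(1/63) - 44*1/37)) = 41*(57 + (200*(1/63) - 44/37))/6 = 41*(57 + (200/63 - 44/37))/6 = 41*(57 + 4628/2331)/6 = (41/6)*(137495/2331) = 5637295/13986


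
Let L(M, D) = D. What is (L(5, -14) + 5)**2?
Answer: 81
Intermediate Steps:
(L(5, -14) + 5)**2 = (-14 + 5)**2 = (-9)**2 = 81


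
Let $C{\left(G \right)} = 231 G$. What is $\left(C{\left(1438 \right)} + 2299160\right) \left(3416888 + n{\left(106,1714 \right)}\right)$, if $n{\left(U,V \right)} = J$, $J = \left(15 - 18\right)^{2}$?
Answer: $8991010918186$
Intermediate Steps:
$J = 9$ ($J = \left(-3\right)^{2} = 9$)
$n{\left(U,V \right)} = 9$
$\left(C{\left(1438 \right)} + 2299160\right) \left(3416888 + n{\left(106,1714 \right)}\right) = \left(231 \cdot 1438 + 2299160\right) \left(3416888 + 9\right) = \left(332178 + 2299160\right) 3416897 = 2631338 \cdot 3416897 = 8991010918186$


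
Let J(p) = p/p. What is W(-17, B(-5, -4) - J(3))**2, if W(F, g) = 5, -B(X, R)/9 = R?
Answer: 25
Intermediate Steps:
B(X, R) = -9*R
J(p) = 1
W(-17, B(-5, -4) - J(3))**2 = 5**2 = 25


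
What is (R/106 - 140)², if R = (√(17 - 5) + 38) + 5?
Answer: 218951221/11236 - 14797*√3/2809 ≈ 19477.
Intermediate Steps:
R = 43 + 2*√3 (R = (√12 + 38) + 5 = (2*√3 + 38) + 5 = (38 + 2*√3) + 5 = 43 + 2*√3 ≈ 46.464)
(R/106 - 140)² = ((43 + 2*√3)/106 - 140)² = ((43 + 2*√3)*(1/106) - 140)² = ((43/106 + √3/53) - 140)² = (-14797/106 + √3/53)²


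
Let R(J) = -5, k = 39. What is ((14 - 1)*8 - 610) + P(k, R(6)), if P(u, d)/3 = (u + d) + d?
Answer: -419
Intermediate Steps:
P(u, d) = 3*u + 6*d (P(u, d) = 3*((u + d) + d) = 3*((d + u) + d) = 3*(u + 2*d) = 3*u + 6*d)
((14 - 1)*8 - 610) + P(k, R(6)) = ((14 - 1)*8 - 610) + (3*39 + 6*(-5)) = (13*8 - 610) + (117 - 30) = (104 - 610) + 87 = -506 + 87 = -419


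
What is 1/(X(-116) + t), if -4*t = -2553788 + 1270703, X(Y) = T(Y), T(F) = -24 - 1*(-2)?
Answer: 4/1282997 ≈ 3.1177e-6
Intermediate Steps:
T(F) = -22 (T(F) = -24 + 2 = -22)
X(Y) = -22
t = 1283085/4 (t = -(-2553788 + 1270703)/4 = -¼*(-1283085) = 1283085/4 ≈ 3.2077e+5)
1/(X(-116) + t) = 1/(-22 + 1283085/4) = 1/(1282997/4) = 4/1282997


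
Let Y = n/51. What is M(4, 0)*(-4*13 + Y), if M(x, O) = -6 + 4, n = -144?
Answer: 1864/17 ≈ 109.65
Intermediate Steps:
M(x, O) = -2
Y = -48/17 (Y = -144/51 = -144*1/51 = -48/17 ≈ -2.8235)
M(4, 0)*(-4*13 + Y) = -2*(-4*13 - 48/17) = -2*(-52 - 48/17) = -2*(-932/17) = 1864/17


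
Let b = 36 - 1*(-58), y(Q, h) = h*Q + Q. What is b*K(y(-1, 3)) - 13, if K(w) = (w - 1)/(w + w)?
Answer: 183/4 ≈ 45.750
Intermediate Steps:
y(Q, h) = Q + Q*h (y(Q, h) = Q*h + Q = Q + Q*h)
b = 94 (b = 36 + 58 = 94)
K(w) = (-1 + w)/(2*w) (K(w) = (-1 + w)/((2*w)) = (-1 + w)*(1/(2*w)) = (-1 + w)/(2*w))
b*K(y(-1, 3)) - 13 = 94*((-1 - (1 + 3))/(2*((-(1 + 3))))) - 13 = 94*((-1 - 1*4)/(2*((-1*4)))) - 13 = 94*((1/2)*(-1 - 4)/(-4)) - 13 = 94*((1/2)*(-1/4)*(-5)) - 13 = 94*(5/8) - 13 = 235/4 - 13 = 183/4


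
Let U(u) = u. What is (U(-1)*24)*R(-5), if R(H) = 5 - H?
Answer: -240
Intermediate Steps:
(U(-1)*24)*R(-5) = (-1*24)*(5 - 1*(-5)) = -24*(5 + 5) = -24*10 = -240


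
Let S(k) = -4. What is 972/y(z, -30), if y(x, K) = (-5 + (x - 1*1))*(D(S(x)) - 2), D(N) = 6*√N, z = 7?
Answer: -486/37 - 2916*I/37 ≈ -13.135 - 78.811*I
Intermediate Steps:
y(x, K) = (-6 + x)*(-2 + 12*I) (y(x, K) = (-5 + (x - 1*1))*(6*√(-4) - 2) = (-5 + (x - 1))*(6*(2*I) - 2) = (-5 + (-1 + x))*(12*I - 2) = (-6 + x)*(-2 + 12*I))
972/y(z, -30) = 972/(12 - 72*I + 7*(-2 + 12*I)) = 972/(12 - 72*I + (-14 + 84*I)) = 972/(-2 + 12*I) = 972*((-2 - 12*I)/148) = 243*(-2 - 12*I)/37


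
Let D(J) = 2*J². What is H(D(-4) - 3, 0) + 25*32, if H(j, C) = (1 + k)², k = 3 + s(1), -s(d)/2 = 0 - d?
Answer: 836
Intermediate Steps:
s(d) = 2*d (s(d) = -2*(0 - d) = -(-2)*d = 2*d)
k = 5 (k = 3 + 2*1 = 3 + 2 = 5)
H(j, C) = 36 (H(j, C) = (1 + 5)² = 6² = 36)
H(D(-4) - 3, 0) + 25*32 = 36 + 25*32 = 36 + 800 = 836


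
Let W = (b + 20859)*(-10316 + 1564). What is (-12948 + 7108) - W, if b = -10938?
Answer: 86822752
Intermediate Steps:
W = -86828592 (W = (-10938 + 20859)*(-10316 + 1564) = 9921*(-8752) = -86828592)
(-12948 + 7108) - W = (-12948 + 7108) - 1*(-86828592) = -5840 + 86828592 = 86822752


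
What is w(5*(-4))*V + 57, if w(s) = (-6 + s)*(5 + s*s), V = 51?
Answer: -536973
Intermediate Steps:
w(s) = (-6 + s)*(5 + s**2)
w(5*(-4))*V + 57 = (-30 + (5*(-4))**3 - 6*(5*(-4))**2 + 5*(5*(-4)))*51 + 57 = (-30 + (-20)**3 - 6*(-20)**2 + 5*(-20))*51 + 57 = (-30 - 8000 - 6*400 - 100)*51 + 57 = (-30 - 8000 - 2400 - 100)*51 + 57 = -10530*51 + 57 = -537030 + 57 = -536973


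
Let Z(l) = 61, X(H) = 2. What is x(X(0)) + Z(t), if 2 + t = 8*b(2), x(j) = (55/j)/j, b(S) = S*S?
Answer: 299/4 ≈ 74.750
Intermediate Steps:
b(S) = S²
x(j) = 55/j²
t = 30 (t = -2 + 8*2² = -2 + 8*4 = -2 + 32 = 30)
x(X(0)) + Z(t) = 55/2² + 61 = 55*(¼) + 61 = 55/4 + 61 = 299/4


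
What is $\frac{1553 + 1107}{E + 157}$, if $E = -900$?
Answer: $- \frac{2660}{743} \approx -3.5801$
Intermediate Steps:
$\frac{1553 + 1107}{E + 157} = \frac{1553 + 1107}{-900 + 157} = \frac{2660}{-743} = 2660 \left(- \frac{1}{743}\right) = - \frac{2660}{743}$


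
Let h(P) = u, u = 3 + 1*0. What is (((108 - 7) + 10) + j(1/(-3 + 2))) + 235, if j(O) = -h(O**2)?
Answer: 343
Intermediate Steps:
u = 3 (u = 3 + 0 = 3)
h(P) = 3
j(O) = -3 (j(O) = -1*3 = -3)
(((108 - 7) + 10) + j(1/(-3 + 2))) + 235 = (((108 - 7) + 10) - 3) + 235 = ((101 + 10) - 3) + 235 = (111 - 3) + 235 = 108 + 235 = 343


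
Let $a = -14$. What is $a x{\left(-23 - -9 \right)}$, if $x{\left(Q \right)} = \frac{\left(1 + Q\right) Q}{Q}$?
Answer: $182$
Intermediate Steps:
$x{\left(Q \right)} = 1 + Q$ ($x{\left(Q \right)} = \frac{Q \left(1 + Q\right)}{Q} = 1 + Q$)
$a x{\left(-23 - -9 \right)} = - 14 \left(1 - 14\right) = \left(-14\right) \left(-13\right) = 182$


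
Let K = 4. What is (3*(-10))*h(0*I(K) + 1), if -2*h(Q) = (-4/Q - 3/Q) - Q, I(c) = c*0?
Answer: -120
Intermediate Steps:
I(c) = 0
h(Q) = Q/2 + 7/(2*Q) (h(Q) = -((-4/Q - 3/Q) - Q)/2 = -(-7/Q - Q)/2 = -(-Q - 7/Q)/2 = Q/2 + 7/(2*Q))
(3*(-10))*h(0*I(K) + 1) = (3*(-10))*((7 + (0*0 + 1)²)/(2*(0*0 + 1))) = -15*(7 + (0 + 1)²)/(0 + 1) = -15*(7 + 1²)/1 = -15*(7 + 1) = -15*8 = -30*4 = -120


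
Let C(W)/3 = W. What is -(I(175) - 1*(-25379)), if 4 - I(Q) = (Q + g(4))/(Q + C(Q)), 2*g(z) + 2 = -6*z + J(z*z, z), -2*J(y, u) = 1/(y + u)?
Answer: -1421435041/56000 ≈ -25383.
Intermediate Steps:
J(y, u) = -1/(2*(u + y)) (J(y, u) = -1/(2*(y + u)) = -1/(2*(u + y)))
C(W) = 3*W
g(z) = -1 - 3*z - 1/(2*(2*z + 2*z**2)) (g(z) = -1 + (-6*z - 1/(2*z + 2*(z*z)))/2 = -1 + (-6*z - 1/(2*z + 2*z**2))/2 = -1 + (-1/(2*z + 2*z**2) - 6*z)/2 = -1 + (-3*z - 1/(2*(2*z + 2*z**2))) = -1 - 3*z - 1/(2*(2*z + 2*z**2)))
I(Q) = 4 - (-1041/80 + Q)/(4*Q) (I(Q) = 4 - (Q + (-1/4 + 4*(1 + 4)*(-1 - 3*4))/(4*(1 + 4)))/(Q + 3*Q) = 4 - (Q + (1/4)*(-1/4 + 4*5*(-1 - 12))/5)/(4*Q) = 4 - (Q + (1/4)*(1/5)*(-1/4 + 4*5*(-13)))*1/(4*Q) = 4 - (Q + (1/4)*(1/5)*(-1/4 - 260))*1/(4*Q) = 4 - (Q + (1/4)*(1/5)*(-1041/4))*1/(4*Q) = 4 - (Q - 1041/80)*1/(4*Q) = 4 - (-1041/80 + Q)*1/(4*Q) = 4 - (-1041/80 + Q)/(4*Q))
-(I(175) - 1*(-25379)) = -((3/320)*(347 + 400*175)/175 - 1*(-25379)) = -((3/320)*(1/175)*(347 + 70000) + 25379) = -((3/320)*(1/175)*70347 + 25379) = -(211041/56000 + 25379) = -1*1421435041/56000 = -1421435041/56000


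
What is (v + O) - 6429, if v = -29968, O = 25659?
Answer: -10738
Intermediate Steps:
(v + O) - 6429 = (-29968 + 25659) - 6429 = -4309 - 6429 = -10738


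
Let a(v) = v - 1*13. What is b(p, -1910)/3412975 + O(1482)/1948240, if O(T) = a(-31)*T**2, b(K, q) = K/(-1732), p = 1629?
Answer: -7140688595526177/143957224063100 ≈ -49.603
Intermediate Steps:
a(v) = -13 + v (a(v) = v - 13 = -13 + v)
b(K, q) = -K/1732 (b(K, q) = K*(-1/1732) = -K/1732)
O(T) = -44*T**2 (O(T) = (-13 - 31)*T**2 = -44*T**2)
b(p, -1910)/3412975 + O(1482)/1948240 = -1/1732*1629/3412975 - 44*1482**2/1948240 = -1629/1732*1/3412975 - 44*2196324*(1/1948240) = -1629/5911272700 - 96638256*1/1948240 = -1629/5911272700 - 6039891/121765 = -7140688595526177/143957224063100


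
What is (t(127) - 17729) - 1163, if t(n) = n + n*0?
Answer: -18765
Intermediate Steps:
t(n) = n (t(n) = n + 0 = n)
(t(127) - 17729) - 1163 = (127 - 17729) - 1163 = -17602 - 1163 = -18765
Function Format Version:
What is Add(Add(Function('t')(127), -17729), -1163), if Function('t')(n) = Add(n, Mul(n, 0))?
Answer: -18765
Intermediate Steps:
Function('t')(n) = n (Function('t')(n) = Add(n, 0) = n)
Add(Add(Function('t')(127), -17729), -1163) = Add(Add(127, -17729), -1163) = Add(-17602, -1163) = -18765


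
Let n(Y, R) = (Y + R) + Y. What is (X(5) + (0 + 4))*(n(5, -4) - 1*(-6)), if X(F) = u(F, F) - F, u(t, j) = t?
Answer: 48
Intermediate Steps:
n(Y, R) = R + 2*Y (n(Y, R) = (R + Y) + Y = R + 2*Y)
X(F) = 0 (X(F) = F - F = 0)
(X(5) + (0 + 4))*(n(5, -4) - 1*(-6)) = (0 + (0 + 4))*((-4 + 2*5) - 1*(-6)) = (0 + 4)*((-4 + 10) + 6) = 4*(6 + 6) = 4*12 = 48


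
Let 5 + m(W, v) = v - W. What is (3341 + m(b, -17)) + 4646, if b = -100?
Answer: 8065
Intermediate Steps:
m(W, v) = -5 + v - W (m(W, v) = -5 + (v - W) = -5 + v - W)
(3341 + m(b, -17)) + 4646 = (3341 + (-5 - 17 - 1*(-100))) + 4646 = (3341 + (-5 - 17 + 100)) + 4646 = (3341 + 78) + 4646 = 3419 + 4646 = 8065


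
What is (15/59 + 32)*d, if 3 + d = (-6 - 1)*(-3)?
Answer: 34254/59 ≈ 580.58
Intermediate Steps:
d = 18 (d = -3 + (-6 - 1)*(-3) = -3 - 7*(-3) = -3 + 21 = 18)
(15/59 + 32)*d = (15/59 + 32)*18 = (1903/59)*18 = 34254/59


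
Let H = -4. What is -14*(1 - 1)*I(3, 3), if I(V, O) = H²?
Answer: 0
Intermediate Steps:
I(V, O) = 16 (I(V, O) = (-4)² = 16)
-14*(1 - 1)*I(3, 3) = -14*(1 - 1)*16 = -0*16 = -14*0 = 0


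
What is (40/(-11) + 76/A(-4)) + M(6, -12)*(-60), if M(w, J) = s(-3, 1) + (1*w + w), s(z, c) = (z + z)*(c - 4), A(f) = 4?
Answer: -19631/11 ≈ -1784.6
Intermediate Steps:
s(z, c) = 2*z*(-4 + c) (s(z, c) = (2*z)*(-4 + c) = 2*z*(-4 + c))
M(w, J) = 18 + 2*w (M(w, J) = 2*(-3)*(-4 + 1) + (1*w + w) = 2*(-3)*(-3) + (w + w) = 18 + 2*w)
(40/(-11) + 76/A(-4)) + M(6, -12)*(-60) = (40/(-11) + 76/4) + (18 + 2*6)*(-60) = (40*(-1/11) + 76*(¼)) + (18 + 12)*(-60) = (-40/11 + 19) + 30*(-60) = 169/11 - 1800 = -19631/11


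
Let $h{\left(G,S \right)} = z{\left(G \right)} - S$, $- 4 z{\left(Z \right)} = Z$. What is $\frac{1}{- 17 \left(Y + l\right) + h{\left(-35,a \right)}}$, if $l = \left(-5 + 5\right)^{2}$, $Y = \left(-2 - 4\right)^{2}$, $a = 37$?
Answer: $- \frac{4}{2561} \approx -0.0015619$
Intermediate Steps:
$z{\left(Z \right)} = - \frac{Z}{4}$
$Y = 36$ ($Y = \left(-6\right)^{2} = 36$)
$h{\left(G,S \right)} = - S - \frac{G}{4}$ ($h{\left(G,S \right)} = - \frac{G}{4} - S = - S - \frac{G}{4}$)
$l = 0$ ($l = 0^{2} = 0$)
$\frac{1}{- 17 \left(Y + l\right) + h{\left(-35,a \right)}} = \frac{1}{- 17 \left(36 + 0\right) - \frac{113}{4}} = \frac{1}{\left(-17\right) 36 + \left(-37 + \frac{35}{4}\right)} = \frac{1}{-612 - \frac{113}{4}} = \frac{1}{- \frac{2561}{4}} = - \frac{4}{2561}$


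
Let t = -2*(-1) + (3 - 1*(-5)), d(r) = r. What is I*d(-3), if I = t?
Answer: -30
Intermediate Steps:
t = 10 (t = 2 + (3 + 5) = 2 + 8 = 10)
I = 10
I*d(-3) = 10*(-3) = -30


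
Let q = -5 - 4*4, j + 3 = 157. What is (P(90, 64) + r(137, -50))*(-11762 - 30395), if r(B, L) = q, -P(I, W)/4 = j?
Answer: 26854009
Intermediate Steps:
j = 154 (j = -3 + 157 = 154)
q = -21 (q = -5 - 16 = -21)
P(I, W) = -616 (P(I, W) = -4*154 = -616)
r(B, L) = -21
(P(90, 64) + r(137, -50))*(-11762 - 30395) = (-616 - 21)*(-11762 - 30395) = -637*(-42157) = 26854009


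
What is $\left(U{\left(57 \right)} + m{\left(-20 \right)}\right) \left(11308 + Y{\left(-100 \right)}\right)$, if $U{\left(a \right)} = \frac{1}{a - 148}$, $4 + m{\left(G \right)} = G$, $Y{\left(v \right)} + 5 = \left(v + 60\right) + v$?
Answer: $- \frac{24391155}{91} \approx -2.6803 \cdot 10^{5}$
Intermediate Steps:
$Y{\left(v \right)} = 55 + 2 v$ ($Y{\left(v \right)} = -5 + \left(\left(v + 60\right) + v\right) = -5 + \left(\left(60 + v\right) + v\right) = -5 + \left(60 + 2 v\right) = 55 + 2 v$)
$m{\left(G \right)} = -4 + G$
$U{\left(a \right)} = \frac{1}{-148 + a}$
$\left(U{\left(57 \right)} + m{\left(-20 \right)}\right) \left(11308 + Y{\left(-100 \right)}\right) = \left(\frac{1}{-148 + 57} - 24\right) \left(11308 + \left(55 + 2 \left(-100\right)\right)\right) = \left(\frac{1}{-91} - 24\right) \left(11308 + \left(55 - 200\right)\right) = \left(- \frac{1}{91} - 24\right) \left(11308 - 145\right) = \left(- \frac{2185}{91}\right) 11163 = - \frac{24391155}{91}$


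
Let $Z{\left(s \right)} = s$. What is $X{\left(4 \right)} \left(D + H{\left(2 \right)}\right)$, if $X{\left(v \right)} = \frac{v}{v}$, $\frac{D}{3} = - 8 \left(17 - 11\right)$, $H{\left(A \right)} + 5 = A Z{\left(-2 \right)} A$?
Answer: $-157$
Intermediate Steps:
$H{\left(A \right)} = -5 - 2 A^{2}$ ($H{\left(A \right)} = -5 + A \left(-2\right) A = -5 + - 2 A A = -5 - 2 A^{2}$)
$D = -144$ ($D = 3 \left(- 8 \left(17 - 11\right)\right) = 3 \left(\left(-8\right) 6\right) = 3 \left(-48\right) = -144$)
$X{\left(v \right)} = 1$
$X{\left(4 \right)} \left(D + H{\left(2 \right)}\right) = 1 \left(-144 - \left(5 + 2 \cdot 2^{2}\right)\right) = 1 \left(-144 - 13\right) = 1 \left(-157\right) = -157$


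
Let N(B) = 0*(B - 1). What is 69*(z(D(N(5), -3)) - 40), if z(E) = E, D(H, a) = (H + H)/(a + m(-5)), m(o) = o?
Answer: -2760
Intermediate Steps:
N(B) = 0 (N(B) = 0*(-1 + B) = 0)
D(H, a) = 2*H/(-5 + a) (D(H, a) = (H + H)/(a - 5) = (2*H)/(-5 + a) = 2*H/(-5 + a))
69*(z(D(N(5), -3)) - 40) = 69*(2*0/(-5 - 3) - 40) = 69*(2*0/(-8) - 40) = 69*(2*0*(-1/8) - 40) = 69*(0 - 40) = 69*(-40) = -2760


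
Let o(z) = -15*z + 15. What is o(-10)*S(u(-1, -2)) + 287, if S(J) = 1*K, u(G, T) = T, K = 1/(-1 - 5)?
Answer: 519/2 ≈ 259.50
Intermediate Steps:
K = -⅙ (K = 1/(-6) = -⅙ ≈ -0.16667)
S(J) = -⅙ (S(J) = 1*(-⅙) = -⅙)
o(z) = 15 - 15*z
o(-10)*S(u(-1, -2)) + 287 = (15 - 15*(-10))*(-⅙) + 287 = (15 + 150)*(-⅙) + 287 = 165*(-⅙) + 287 = -55/2 + 287 = 519/2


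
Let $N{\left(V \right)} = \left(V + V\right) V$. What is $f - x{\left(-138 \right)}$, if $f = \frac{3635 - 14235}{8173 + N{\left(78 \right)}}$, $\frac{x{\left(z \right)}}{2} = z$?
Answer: $\frac{5603516}{20341} \approx 275.48$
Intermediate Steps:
$N{\left(V \right)} = 2 V^{2}$ ($N{\left(V \right)} = 2 V V = 2 V^{2}$)
$x{\left(z \right)} = 2 z$
$f = - \frac{10600}{20341}$ ($f = \frac{3635 - 14235}{8173 + 2 \cdot 78^{2}} = - \frac{10600}{8173 + 2 \cdot 6084} = - \frac{10600}{8173 + 12168} = - \frac{10600}{20341} \approx -0.52112$)
$f - x{\left(-138 \right)} = - \frac{10600}{20341} - 2 \left(-138\right) = - \frac{10600}{20341} - -276 = - \frac{10600}{20341} + 276 = \frac{5603516}{20341}$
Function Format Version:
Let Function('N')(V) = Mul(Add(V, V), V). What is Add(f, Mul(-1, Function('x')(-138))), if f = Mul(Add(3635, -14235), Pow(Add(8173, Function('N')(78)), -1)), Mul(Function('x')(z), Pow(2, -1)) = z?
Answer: Rational(5603516, 20341) ≈ 275.48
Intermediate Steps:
Function('N')(V) = Mul(2, Pow(V, 2)) (Function('N')(V) = Mul(Mul(2, V), V) = Mul(2, Pow(V, 2)))
Function('x')(z) = Mul(2, z)
f = Rational(-10600, 20341) (f = Mul(Add(3635, -14235), Pow(Add(8173, Mul(2, Pow(78, 2))), -1)) = Mul(-10600, Pow(Add(8173, Mul(2, 6084)), -1)) = Mul(-10600, Pow(Add(8173, 12168), -1)) = Mul(-10600, Pow(20341, -1)) = Mul(-10600, Rational(1, 20341)) = Rational(-10600, 20341) ≈ -0.52112)
Add(f, Mul(-1, Function('x')(-138))) = Add(Rational(-10600, 20341), Mul(-1, Mul(2, -138))) = Add(Rational(-10600, 20341), Mul(-1, -276)) = Add(Rational(-10600, 20341), 276) = Rational(5603516, 20341)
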